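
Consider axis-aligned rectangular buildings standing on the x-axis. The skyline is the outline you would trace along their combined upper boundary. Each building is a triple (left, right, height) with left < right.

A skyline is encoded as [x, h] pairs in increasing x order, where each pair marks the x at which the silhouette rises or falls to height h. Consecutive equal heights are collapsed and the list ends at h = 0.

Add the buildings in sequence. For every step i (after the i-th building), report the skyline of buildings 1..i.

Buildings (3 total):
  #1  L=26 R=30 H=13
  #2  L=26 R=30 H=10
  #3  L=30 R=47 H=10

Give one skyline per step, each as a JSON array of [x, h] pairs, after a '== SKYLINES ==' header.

== SKYLINES ==
[[26,13],[30,0]]
[[26,13],[30,0]]
[[26,13],[30,10],[47,0]]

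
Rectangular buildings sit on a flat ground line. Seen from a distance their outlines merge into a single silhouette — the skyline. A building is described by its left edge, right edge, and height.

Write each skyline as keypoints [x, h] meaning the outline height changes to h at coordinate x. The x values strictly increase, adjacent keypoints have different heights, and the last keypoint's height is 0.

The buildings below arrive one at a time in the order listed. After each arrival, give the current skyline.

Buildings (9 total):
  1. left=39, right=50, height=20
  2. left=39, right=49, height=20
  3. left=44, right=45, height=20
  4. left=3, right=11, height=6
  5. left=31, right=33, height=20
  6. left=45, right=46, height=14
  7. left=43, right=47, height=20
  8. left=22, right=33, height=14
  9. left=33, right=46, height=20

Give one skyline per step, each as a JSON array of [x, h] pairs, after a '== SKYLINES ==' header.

== SKYLINES ==
[[39,20],[50,0]]
[[39,20],[50,0]]
[[39,20],[50,0]]
[[3,6],[11,0],[39,20],[50,0]]
[[3,6],[11,0],[31,20],[33,0],[39,20],[50,0]]
[[3,6],[11,0],[31,20],[33,0],[39,20],[50,0]]
[[3,6],[11,0],[31,20],[33,0],[39,20],[50,0]]
[[3,6],[11,0],[22,14],[31,20],[33,0],[39,20],[50,0]]
[[3,6],[11,0],[22,14],[31,20],[50,0]]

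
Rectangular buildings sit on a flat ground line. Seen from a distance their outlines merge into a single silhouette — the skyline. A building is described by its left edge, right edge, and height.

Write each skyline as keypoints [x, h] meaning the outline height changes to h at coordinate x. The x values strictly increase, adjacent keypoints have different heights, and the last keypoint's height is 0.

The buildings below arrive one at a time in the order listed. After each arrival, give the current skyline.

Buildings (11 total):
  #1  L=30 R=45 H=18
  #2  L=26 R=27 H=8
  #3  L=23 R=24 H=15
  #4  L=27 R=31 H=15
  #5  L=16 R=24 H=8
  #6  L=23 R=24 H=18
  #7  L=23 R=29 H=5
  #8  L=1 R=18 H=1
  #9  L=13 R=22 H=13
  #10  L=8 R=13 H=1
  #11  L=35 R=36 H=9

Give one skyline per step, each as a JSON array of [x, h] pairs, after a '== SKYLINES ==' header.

== SKYLINES ==
[[30,18],[45,0]]
[[26,8],[27,0],[30,18],[45,0]]
[[23,15],[24,0],[26,8],[27,0],[30,18],[45,0]]
[[23,15],[24,0],[26,8],[27,15],[30,18],[45,0]]
[[16,8],[23,15],[24,0],[26,8],[27,15],[30,18],[45,0]]
[[16,8],[23,18],[24,0],[26,8],[27,15],[30,18],[45,0]]
[[16,8],[23,18],[24,5],[26,8],[27,15],[30,18],[45,0]]
[[1,1],[16,8],[23,18],[24,5],[26,8],[27,15],[30,18],[45,0]]
[[1,1],[13,13],[22,8],[23,18],[24,5],[26,8],[27,15],[30,18],[45,0]]
[[1,1],[13,13],[22,8],[23,18],[24,5],[26,8],[27,15],[30,18],[45,0]]
[[1,1],[13,13],[22,8],[23,18],[24,5],[26,8],[27,15],[30,18],[45,0]]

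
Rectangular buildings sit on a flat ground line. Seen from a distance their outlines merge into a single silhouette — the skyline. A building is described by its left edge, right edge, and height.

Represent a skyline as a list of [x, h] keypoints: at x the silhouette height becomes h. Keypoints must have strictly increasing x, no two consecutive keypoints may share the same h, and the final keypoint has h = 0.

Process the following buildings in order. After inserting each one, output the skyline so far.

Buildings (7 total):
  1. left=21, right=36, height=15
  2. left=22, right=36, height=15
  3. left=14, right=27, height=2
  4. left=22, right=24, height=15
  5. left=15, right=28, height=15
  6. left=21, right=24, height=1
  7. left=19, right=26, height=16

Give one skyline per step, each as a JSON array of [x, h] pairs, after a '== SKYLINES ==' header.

== SKYLINES ==
[[21,15],[36,0]]
[[21,15],[36,0]]
[[14,2],[21,15],[36,0]]
[[14,2],[21,15],[36,0]]
[[14,2],[15,15],[36,0]]
[[14,2],[15,15],[36,0]]
[[14,2],[15,15],[19,16],[26,15],[36,0]]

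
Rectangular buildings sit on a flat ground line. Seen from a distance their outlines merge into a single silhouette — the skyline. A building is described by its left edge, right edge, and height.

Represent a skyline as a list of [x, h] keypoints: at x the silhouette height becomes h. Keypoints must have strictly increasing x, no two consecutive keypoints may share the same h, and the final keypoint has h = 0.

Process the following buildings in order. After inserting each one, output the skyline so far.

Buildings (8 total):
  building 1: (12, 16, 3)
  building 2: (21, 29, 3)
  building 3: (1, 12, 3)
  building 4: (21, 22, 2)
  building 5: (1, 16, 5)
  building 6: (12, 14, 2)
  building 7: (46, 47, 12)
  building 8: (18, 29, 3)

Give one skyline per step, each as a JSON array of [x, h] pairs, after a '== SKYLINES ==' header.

== SKYLINES ==
[[12,3],[16,0]]
[[12,3],[16,0],[21,3],[29,0]]
[[1,3],[16,0],[21,3],[29,0]]
[[1,3],[16,0],[21,3],[29,0]]
[[1,5],[16,0],[21,3],[29,0]]
[[1,5],[16,0],[21,3],[29,0]]
[[1,5],[16,0],[21,3],[29,0],[46,12],[47,0]]
[[1,5],[16,0],[18,3],[29,0],[46,12],[47,0]]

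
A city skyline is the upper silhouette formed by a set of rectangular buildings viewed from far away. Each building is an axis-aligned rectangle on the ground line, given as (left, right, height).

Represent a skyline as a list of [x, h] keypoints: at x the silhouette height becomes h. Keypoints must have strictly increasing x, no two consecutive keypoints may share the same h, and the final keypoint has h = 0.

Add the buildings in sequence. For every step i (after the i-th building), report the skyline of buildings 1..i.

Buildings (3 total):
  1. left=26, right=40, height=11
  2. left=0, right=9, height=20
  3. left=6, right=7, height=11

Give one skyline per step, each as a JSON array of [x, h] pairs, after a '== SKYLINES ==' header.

== SKYLINES ==
[[26,11],[40,0]]
[[0,20],[9,0],[26,11],[40,0]]
[[0,20],[9,0],[26,11],[40,0]]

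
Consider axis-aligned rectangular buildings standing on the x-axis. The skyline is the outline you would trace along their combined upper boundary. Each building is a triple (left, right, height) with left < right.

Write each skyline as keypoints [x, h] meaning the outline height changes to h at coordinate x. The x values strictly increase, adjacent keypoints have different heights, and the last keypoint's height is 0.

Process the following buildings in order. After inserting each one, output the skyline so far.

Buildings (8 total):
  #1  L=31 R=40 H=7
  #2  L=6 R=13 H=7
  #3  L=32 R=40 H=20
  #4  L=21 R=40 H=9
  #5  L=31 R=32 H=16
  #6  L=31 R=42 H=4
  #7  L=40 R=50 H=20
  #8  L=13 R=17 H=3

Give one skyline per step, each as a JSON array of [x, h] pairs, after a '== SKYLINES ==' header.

== SKYLINES ==
[[31,7],[40,0]]
[[6,7],[13,0],[31,7],[40,0]]
[[6,7],[13,0],[31,7],[32,20],[40,0]]
[[6,7],[13,0],[21,9],[32,20],[40,0]]
[[6,7],[13,0],[21,9],[31,16],[32,20],[40,0]]
[[6,7],[13,0],[21,9],[31,16],[32,20],[40,4],[42,0]]
[[6,7],[13,0],[21,9],[31,16],[32,20],[50,0]]
[[6,7],[13,3],[17,0],[21,9],[31,16],[32,20],[50,0]]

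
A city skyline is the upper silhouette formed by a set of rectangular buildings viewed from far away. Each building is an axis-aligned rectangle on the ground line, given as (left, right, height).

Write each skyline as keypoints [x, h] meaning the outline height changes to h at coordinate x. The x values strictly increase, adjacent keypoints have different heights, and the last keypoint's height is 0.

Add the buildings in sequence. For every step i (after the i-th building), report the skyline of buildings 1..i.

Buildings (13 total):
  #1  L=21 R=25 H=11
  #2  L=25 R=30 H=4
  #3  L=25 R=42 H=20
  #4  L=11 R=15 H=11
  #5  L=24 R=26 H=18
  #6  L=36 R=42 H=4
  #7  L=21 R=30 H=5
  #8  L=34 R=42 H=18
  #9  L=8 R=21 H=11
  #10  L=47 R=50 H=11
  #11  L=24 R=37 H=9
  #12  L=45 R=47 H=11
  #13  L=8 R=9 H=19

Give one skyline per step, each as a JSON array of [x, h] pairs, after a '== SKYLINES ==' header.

== SKYLINES ==
[[21,11],[25,0]]
[[21,11],[25,4],[30,0]]
[[21,11],[25,20],[42,0]]
[[11,11],[15,0],[21,11],[25,20],[42,0]]
[[11,11],[15,0],[21,11],[24,18],[25,20],[42,0]]
[[11,11],[15,0],[21,11],[24,18],[25,20],[42,0]]
[[11,11],[15,0],[21,11],[24,18],[25,20],[42,0]]
[[11,11],[15,0],[21,11],[24,18],[25,20],[42,0]]
[[8,11],[24,18],[25,20],[42,0]]
[[8,11],[24,18],[25,20],[42,0],[47,11],[50,0]]
[[8,11],[24,18],[25,20],[42,0],[47,11],[50,0]]
[[8,11],[24,18],[25,20],[42,0],[45,11],[50,0]]
[[8,19],[9,11],[24,18],[25,20],[42,0],[45,11],[50,0]]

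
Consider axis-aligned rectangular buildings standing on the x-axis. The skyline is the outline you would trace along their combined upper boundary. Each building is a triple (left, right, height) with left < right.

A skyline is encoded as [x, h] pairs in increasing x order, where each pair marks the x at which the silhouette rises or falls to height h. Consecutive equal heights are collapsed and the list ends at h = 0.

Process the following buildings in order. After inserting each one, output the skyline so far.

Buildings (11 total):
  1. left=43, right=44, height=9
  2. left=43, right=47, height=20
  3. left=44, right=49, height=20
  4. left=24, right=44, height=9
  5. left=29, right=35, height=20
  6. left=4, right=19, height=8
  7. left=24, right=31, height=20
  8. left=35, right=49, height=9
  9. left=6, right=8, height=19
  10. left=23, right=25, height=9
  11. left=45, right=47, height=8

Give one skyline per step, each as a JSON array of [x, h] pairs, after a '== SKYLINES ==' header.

== SKYLINES ==
[[43,9],[44,0]]
[[43,20],[47,0]]
[[43,20],[49,0]]
[[24,9],[43,20],[49,0]]
[[24,9],[29,20],[35,9],[43,20],[49,0]]
[[4,8],[19,0],[24,9],[29,20],[35,9],[43,20],[49,0]]
[[4,8],[19,0],[24,20],[35,9],[43,20],[49,0]]
[[4,8],[19,0],[24,20],[35,9],[43,20],[49,0]]
[[4,8],[6,19],[8,8],[19,0],[24,20],[35,9],[43,20],[49,0]]
[[4,8],[6,19],[8,8],[19,0],[23,9],[24,20],[35,9],[43,20],[49,0]]
[[4,8],[6,19],[8,8],[19,0],[23,9],[24,20],[35,9],[43,20],[49,0]]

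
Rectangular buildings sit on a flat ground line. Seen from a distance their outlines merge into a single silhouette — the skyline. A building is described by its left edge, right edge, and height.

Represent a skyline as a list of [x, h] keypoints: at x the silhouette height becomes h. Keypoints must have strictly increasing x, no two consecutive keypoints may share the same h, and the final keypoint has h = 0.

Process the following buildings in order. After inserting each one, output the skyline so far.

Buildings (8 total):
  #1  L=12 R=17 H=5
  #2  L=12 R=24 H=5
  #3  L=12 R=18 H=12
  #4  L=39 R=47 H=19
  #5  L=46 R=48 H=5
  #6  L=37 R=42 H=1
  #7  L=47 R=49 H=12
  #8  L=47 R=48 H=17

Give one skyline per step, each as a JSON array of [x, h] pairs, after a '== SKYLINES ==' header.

== SKYLINES ==
[[12,5],[17,0]]
[[12,5],[24,0]]
[[12,12],[18,5],[24,0]]
[[12,12],[18,5],[24,0],[39,19],[47,0]]
[[12,12],[18,5],[24,0],[39,19],[47,5],[48,0]]
[[12,12],[18,5],[24,0],[37,1],[39,19],[47,5],[48,0]]
[[12,12],[18,5],[24,0],[37,1],[39,19],[47,12],[49,0]]
[[12,12],[18,5],[24,0],[37,1],[39,19],[47,17],[48,12],[49,0]]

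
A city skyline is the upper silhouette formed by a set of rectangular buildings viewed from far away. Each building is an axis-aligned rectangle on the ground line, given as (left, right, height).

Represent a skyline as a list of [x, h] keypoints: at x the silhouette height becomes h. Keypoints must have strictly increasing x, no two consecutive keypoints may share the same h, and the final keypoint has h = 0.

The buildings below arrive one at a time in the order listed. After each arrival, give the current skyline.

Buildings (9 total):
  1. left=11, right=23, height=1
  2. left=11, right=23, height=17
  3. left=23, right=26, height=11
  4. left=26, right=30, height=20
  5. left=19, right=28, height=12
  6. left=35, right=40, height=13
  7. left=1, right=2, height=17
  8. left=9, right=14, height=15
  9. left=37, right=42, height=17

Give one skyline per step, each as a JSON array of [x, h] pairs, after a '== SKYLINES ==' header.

== SKYLINES ==
[[11,1],[23,0]]
[[11,17],[23,0]]
[[11,17],[23,11],[26,0]]
[[11,17],[23,11],[26,20],[30,0]]
[[11,17],[23,12],[26,20],[30,0]]
[[11,17],[23,12],[26,20],[30,0],[35,13],[40,0]]
[[1,17],[2,0],[11,17],[23,12],[26,20],[30,0],[35,13],[40,0]]
[[1,17],[2,0],[9,15],[11,17],[23,12],[26,20],[30,0],[35,13],[40,0]]
[[1,17],[2,0],[9,15],[11,17],[23,12],[26,20],[30,0],[35,13],[37,17],[42,0]]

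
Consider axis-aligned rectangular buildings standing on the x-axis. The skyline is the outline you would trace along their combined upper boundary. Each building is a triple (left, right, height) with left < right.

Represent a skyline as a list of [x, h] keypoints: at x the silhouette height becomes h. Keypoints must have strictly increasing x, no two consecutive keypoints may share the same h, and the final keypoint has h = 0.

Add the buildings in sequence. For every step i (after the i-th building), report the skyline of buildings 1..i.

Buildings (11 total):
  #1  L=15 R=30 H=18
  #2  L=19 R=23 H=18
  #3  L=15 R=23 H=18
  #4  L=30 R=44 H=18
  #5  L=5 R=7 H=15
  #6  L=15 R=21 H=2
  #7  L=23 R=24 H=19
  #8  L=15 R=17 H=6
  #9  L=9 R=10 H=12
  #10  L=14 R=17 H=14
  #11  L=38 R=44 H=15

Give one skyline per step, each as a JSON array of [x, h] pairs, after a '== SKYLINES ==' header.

== SKYLINES ==
[[15,18],[30,0]]
[[15,18],[30,0]]
[[15,18],[30,0]]
[[15,18],[44,0]]
[[5,15],[7,0],[15,18],[44,0]]
[[5,15],[7,0],[15,18],[44,0]]
[[5,15],[7,0],[15,18],[23,19],[24,18],[44,0]]
[[5,15],[7,0],[15,18],[23,19],[24,18],[44,0]]
[[5,15],[7,0],[9,12],[10,0],[15,18],[23,19],[24,18],[44,0]]
[[5,15],[7,0],[9,12],[10,0],[14,14],[15,18],[23,19],[24,18],[44,0]]
[[5,15],[7,0],[9,12],[10,0],[14,14],[15,18],[23,19],[24,18],[44,0]]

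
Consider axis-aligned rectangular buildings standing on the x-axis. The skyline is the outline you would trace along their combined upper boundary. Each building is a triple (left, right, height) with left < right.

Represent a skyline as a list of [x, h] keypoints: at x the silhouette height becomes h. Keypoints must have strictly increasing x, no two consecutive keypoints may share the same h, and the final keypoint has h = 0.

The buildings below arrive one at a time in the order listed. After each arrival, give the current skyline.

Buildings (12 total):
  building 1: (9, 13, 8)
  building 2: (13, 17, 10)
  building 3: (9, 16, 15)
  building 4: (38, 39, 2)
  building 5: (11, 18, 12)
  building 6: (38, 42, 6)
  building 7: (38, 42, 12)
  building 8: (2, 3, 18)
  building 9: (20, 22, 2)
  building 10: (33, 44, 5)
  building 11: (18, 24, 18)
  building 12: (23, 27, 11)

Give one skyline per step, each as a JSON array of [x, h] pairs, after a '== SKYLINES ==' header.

== SKYLINES ==
[[9,8],[13,0]]
[[9,8],[13,10],[17,0]]
[[9,15],[16,10],[17,0]]
[[9,15],[16,10],[17,0],[38,2],[39,0]]
[[9,15],[16,12],[18,0],[38,2],[39,0]]
[[9,15],[16,12],[18,0],[38,6],[42,0]]
[[9,15],[16,12],[18,0],[38,12],[42,0]]
[[2,18],[3,0],[9,15],[16,12],[18,0],[38,12],[42,0]]
[[2,18],[3,0],[9,15],[16,12],[18,0],[20,2],[22,0],[38,12],[42,0]]
[[2,18],[3,0],[9,15],[16,12],[18,0],[20,2],[22,0],[33,5],[38,12],[42,5],[44,0]]
[[2,18],[3,0],[9,15],[16,12],[18,18],[24,0],[33,5],[38,12],[42,5],[44,0]]
[[2,18],[3,0],[9,15],[16,12],[18,18],[24,11],[27,0],[33,5],[38,12],[42,5],[44,0]]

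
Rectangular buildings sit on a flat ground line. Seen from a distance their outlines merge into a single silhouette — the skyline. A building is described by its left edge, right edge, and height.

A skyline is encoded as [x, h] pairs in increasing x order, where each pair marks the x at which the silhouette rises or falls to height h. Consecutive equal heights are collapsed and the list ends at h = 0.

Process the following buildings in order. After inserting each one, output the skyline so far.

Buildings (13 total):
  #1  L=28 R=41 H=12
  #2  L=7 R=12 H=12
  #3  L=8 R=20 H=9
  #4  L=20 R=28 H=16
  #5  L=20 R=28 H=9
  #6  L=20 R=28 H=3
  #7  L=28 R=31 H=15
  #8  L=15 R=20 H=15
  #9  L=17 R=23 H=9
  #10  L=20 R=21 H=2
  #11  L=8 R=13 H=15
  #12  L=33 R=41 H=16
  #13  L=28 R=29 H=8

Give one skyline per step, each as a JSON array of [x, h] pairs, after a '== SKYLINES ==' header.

== SKYLINES ==
[[28,12],[41,0]]
[[7,12],[12,0],[28,12],[41,0]]
[[7,12],[12,9],[20,0],[28,12],[41,0]]
[[7,12],[12,9],[20,16],[28,12],[41,0]]
[[7,12],[12,9],[20,16],[28,12],[41,0]]
[[7,12],[12,9],[20,16],[28,12],[41,0]]
[[7,12],[12,9],[20,16],[28,15],[31,12],[41,0]]
[[7,12],[12,9],[15,15],[20,16],[28,15],[31,12],[41,0]]
[[7,12],[12,9],[15,15],[20,16],[28,15],[31,12],[41,0]]
[[7,12],[12,9],[15,15],[20,16],[28,15],[31,12],[41,0]]
[[7,12],[8,15],[13,9],[15,15],[20,16],[28,15],[31,12],[41,0]]
[[7,12],[8,15],[13,9],[15,15],[20,16],[28,15],[31,12],[33,16],[41,0]]
[[7,12],[8,15],[13,9],[15,15],[20,16],[28,15],[31,12],[33,16],[41,0]]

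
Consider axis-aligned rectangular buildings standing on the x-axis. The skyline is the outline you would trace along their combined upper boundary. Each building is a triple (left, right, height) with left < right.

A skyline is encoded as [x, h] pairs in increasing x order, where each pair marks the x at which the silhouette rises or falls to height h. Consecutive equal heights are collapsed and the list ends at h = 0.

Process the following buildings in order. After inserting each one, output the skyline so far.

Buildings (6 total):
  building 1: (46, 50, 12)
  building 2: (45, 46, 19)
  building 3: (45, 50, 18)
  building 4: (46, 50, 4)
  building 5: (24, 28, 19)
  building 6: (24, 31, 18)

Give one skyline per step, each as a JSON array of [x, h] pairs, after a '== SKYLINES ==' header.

== SKYLINES ==
[[46,12],[50,0]]
[[45,19],[46,12],[50,0]]
[[45,19],[46,18],[50,0]]
[[45,19],[46,18],[50,0]]
[[24,19],[28,0],[45,19],[46,18],[50,0]]
[[24,19],[28,18],[31,0],[45,19],[46,18],[50,0]]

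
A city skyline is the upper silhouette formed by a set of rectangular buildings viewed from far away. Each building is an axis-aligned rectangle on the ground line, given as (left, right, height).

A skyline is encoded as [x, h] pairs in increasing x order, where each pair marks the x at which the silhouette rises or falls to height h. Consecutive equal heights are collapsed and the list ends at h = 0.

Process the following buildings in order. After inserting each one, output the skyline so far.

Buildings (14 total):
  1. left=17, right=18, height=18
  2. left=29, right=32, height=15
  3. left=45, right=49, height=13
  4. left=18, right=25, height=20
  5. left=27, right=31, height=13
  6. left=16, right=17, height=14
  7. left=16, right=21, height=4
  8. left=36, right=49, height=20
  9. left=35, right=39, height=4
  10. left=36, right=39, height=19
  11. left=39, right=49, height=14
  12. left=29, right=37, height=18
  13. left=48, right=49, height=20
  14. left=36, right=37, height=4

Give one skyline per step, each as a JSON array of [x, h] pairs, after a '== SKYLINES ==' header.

== SKYLINES ==
[[17,18],[18,0]]
[[17,18],[18,0],[29,15],[32,0]]
[[17,18],[18,0],[29,15],[32,0],[45,13],[49,0]]
[[17,18],[18,20],[25,0],[29,15],[32,0],[45,13],[49,0]]
[[17,18],[18,20],[25,0],[27,13],[29,15],[32,0],[45,13],[49,0]]
[[16,14],[17,18],[18,20],[25,0],[27,13],[29,15],[32,0],[45,13],[49,0]]
[[16,14],[17,18],[18,20],[25,0],[27,13],[29,15],[32,0],[45,13],[49,0]]
[[16,14],[17,18],[18,20],[25,0],[27,13],[29,15],[32,0],[36,20],[49,0]]
[[16,14],[17,18],[18,20],[25,0],[27,13],[29,15],[32,0],[35,4],[36,20],[49,0]]
[[16,14],[17,18],[18,20],[25,0],[27,13],[29,15],[32,0],[35,4],[36,20],[49,0]]
[[16,14],[17,18],[18,20],[25,0],[27,13],[29,15],[32,0],[35,4],[36,20],[49,0]]
[[16,14],[17,18],[18,20],[25,0],[27,13],[29,18],[36,20],[49,0]]
[[16,14],[17,18],[18,20],[25,0],[27,13],[29,18],[36,20],[49,0]]
[[16,14],[17,18],[18,20],[25,0],[27,13],[29,18],[36,20],[49,0]]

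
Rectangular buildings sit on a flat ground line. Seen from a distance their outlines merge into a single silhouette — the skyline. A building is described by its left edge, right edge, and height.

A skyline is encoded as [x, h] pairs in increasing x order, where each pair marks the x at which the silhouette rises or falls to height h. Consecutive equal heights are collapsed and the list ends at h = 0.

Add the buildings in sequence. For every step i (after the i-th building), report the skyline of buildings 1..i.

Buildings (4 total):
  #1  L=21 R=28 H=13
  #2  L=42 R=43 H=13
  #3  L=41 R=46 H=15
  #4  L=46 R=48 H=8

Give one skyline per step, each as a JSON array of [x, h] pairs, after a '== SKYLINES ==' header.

== SKYLINES ==
[[21,13],[28,0]]
[[21,13],[28,0],[42,13],[43,0]]
[[21,13],[28,0],[41,15],[46,0]]
[[21,13],[28,0],[41,15],[46,8],[48,0]]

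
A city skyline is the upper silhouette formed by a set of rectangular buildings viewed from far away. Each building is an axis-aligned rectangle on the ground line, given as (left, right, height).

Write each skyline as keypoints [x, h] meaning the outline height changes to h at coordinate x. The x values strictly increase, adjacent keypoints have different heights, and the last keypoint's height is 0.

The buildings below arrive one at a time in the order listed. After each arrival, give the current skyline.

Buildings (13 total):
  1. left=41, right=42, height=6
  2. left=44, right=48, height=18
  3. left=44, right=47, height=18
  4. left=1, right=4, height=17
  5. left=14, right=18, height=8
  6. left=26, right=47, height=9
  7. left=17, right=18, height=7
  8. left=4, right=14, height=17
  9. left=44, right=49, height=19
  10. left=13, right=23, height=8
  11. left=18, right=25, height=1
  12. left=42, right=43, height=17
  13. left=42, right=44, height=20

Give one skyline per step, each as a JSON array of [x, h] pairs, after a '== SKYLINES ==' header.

== SKYLINES ==
[[41,6],[42,0]]
[[41,6],[42,0],[44,18],[48,0]]
[[41,6],[42,0],[44,18],[48,0]]
[[1,17],[4,0],[41,6],[42,0],[44,18],[48,0]]
[[1,17],[4,0],[14,8],[18,0],[41,6],[42,0],[44,18],[48,0]]
[[1,17],[4,0],[14,8],[18,0],[26,9],[44,18],[48,0]]
[[1,17],[4,0],[14,8],[18,0],[26,9],[44,18],[48,0]]
[[1,17],[14,8],[18,0],[26,9],[44,18],[48,0]]
[[1,17],[14,8],[18,0],[26,9],[44,19],[49,0]]
[[1,17],[14,8],[23,0],[26,9],[44,19],[49,0]]
[[1,17],[14,8],[23,1],[25,0],[26,9],[44,19],[49,0]]
[[1,17],[14,8],[23,1],[25,0],[26,9],[42,17],[43,9],[44,19],[49,0]]
[[1,17],[14,8],[23,1],[25,0],[26,9],[42,20],[44,19],[49,0]]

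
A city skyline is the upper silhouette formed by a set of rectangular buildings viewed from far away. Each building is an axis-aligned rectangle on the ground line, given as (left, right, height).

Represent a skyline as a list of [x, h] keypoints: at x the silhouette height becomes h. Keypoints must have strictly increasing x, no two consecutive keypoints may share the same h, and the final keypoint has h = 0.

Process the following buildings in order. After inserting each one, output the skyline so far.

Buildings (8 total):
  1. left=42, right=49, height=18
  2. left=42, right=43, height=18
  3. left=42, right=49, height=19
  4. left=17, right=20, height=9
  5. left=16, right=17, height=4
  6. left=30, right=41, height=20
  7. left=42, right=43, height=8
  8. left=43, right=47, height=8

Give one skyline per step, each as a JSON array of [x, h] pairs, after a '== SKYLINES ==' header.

== SKYLINES ==
[[42,18],[49,0]]
[[42,18],[49,0]]
[[42,19],[49,0]]
[[17,9],[20,0],[42,19],[49,0]]
[[16,4],[17,9],[20,0],[42,19],[49,0]]
[[16,4],[17,9],[20,0],[30,20],[41,0],[42,19],[49,0]]
[[16,4],[17,9],[20,0],[30,20],[41,0],[42,19],[49,0]]
[[16,4],[17,9],[20,0],[30,20],[41,0],[42,19],[49,0]]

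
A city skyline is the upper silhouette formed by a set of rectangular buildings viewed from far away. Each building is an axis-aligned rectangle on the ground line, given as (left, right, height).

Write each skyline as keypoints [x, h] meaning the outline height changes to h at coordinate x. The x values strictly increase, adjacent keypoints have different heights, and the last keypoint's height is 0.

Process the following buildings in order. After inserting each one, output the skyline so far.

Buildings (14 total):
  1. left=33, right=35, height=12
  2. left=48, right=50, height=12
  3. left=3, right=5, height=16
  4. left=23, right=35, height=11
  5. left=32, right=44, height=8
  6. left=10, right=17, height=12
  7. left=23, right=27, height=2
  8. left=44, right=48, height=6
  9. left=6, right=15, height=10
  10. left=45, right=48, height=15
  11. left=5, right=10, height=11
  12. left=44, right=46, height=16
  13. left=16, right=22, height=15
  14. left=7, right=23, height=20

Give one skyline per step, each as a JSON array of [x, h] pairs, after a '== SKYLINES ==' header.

== SKYLINES ==
[[33,12],[35,0]]
[[33,12],[35,0],[48,12],[50,0]]
[[3,16],[5,0],[33,12],[35,0],[48,12],[50,0]]
[[3,16],[5,0],[23,11],[33,12],[35,0],[48,12],[50,0]]
[[3,16],[5,0],[23,11],[33,12],[35,8],[44,0],[48,12],[50,0]]
[[3,16],[5,0],[10,12],[17,0],[23,11],[33,12],[35,8],[44,0],[48,12],[50,0]]
[[3,16],[5,0],[10,12],[17,0],[23,11],[33,12],[35,8],[44,0],[48,12],[50,0]]
[[3,16],[5,0],[10,12],[17,0],[23,11],[33,12],[35,8],[44,6],[48,12],[50,0]]
[[3,16],[5,0],[6,10],[10,12],[17,0],[23,11],[33,12],[35,8],[44,6],[48,12],[50,0]]
[[3,16],[5,0],[6,10],[10,12],[17,0],[23,11],[33,12],[35,8],[44,6],[45,15],[48,12],[50,0]]
[[3,16],[5,11],[10,12],[17,0],[23,11],[33,12],[35,8],[44,6],[45,15],[48,12],[50,0]]
[[3,16],[5,11],[10,12],[17,0],[23,11],[33,12],[35,8],[44,16],[46,15],[48,12],[50,0]]
[[3,16],[5,11],[10,12],[16,15],[22,0],[23,11],[33,12],[35,8],[44,16],[46,15],[48,12],[50,0]]
[[3,16],[5,11],[7,20],[23,11],[33,12],[35,8],[44,16],[46,15],[48,12],[50,0]]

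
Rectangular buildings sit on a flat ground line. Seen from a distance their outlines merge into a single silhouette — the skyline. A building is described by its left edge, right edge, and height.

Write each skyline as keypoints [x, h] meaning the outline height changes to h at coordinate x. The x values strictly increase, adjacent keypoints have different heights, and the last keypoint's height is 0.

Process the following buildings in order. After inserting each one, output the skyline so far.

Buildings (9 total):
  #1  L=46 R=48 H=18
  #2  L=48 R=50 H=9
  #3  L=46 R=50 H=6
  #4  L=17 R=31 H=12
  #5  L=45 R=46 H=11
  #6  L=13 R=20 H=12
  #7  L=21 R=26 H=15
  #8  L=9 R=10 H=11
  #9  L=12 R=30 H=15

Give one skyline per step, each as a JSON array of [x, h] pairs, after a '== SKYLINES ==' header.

== SKYLINES ==
[[46,18],[48,0]]
[[46,18],[48,9],[50,0]]
[[46,18],[48,9],[50,0]]
[[17,12],[31,0],[46,18],[48,9],[50,0]]
[[17,12],[31,0],[45,11],[46,18],[48,9],[50,0]]
[[13,12],[31,0],[45,11],[46,18],[48,9],[50,0]]
[[13,12],[21,15],[26,12],[31,0],[45,11],[46,18],[48,9],[50,0]]
[[9,11],[10,0],[13,12],[21,15],[26,12],[31,0],[45,11],[46,18],[48,9],[50,0]]
[[9,11],[10,0],[12,15],[30,12],[31,0],[45,11],[46,18],[48,9],[50,0]]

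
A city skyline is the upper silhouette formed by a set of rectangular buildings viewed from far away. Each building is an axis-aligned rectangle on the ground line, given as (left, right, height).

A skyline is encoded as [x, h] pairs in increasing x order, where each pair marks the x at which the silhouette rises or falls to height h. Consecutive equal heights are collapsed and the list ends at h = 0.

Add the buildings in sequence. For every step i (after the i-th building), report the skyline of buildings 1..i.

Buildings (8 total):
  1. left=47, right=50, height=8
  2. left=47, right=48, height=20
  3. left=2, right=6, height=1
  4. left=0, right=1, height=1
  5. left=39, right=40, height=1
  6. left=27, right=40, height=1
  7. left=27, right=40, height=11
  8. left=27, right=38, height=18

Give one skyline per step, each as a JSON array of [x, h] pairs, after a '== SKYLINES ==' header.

== SKYLINES ==
[[47,8],[50,0]]
[[47,20],[48,8],[50,0]]
[[2,1],[6,0],[47,20],[48,8],[50,0]]
[[0,1],[1,0],[2,1],[6,0],[47,20],[48,8],[50,0]]
[[0,1],[1,0],[2,1],[6,0],[39,1],[40,0],[47,20],[48,8],[50,0]]
[[0,1],[1,0],[2,1],[6,0],[27,1],[40,0],[47,20],[48,8],[50,0]]
[[0,1],[1,0],[2,1],[6,0],[27,11],[40,0],[47,20],[48,8],[50,0]]
[[0,1],[1,0],[2,1],[6,0],[27,18],[38,11],[40,0],[47,20],[48,8],[50,0]]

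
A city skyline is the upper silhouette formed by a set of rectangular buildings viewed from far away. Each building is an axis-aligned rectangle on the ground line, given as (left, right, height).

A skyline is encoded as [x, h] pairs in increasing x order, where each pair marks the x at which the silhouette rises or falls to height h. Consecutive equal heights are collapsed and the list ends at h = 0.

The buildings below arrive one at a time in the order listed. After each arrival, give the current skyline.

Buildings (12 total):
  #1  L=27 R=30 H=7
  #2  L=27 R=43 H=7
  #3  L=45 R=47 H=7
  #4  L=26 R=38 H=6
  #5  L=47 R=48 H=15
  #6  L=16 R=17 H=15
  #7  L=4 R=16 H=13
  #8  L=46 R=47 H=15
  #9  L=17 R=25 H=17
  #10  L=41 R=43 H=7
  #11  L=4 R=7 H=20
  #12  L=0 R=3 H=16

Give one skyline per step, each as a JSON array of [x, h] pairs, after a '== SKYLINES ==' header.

== SKYLINES ==
[[27,7],[30,0]]
[[27,7],[43,0]]
[[27,7],[43,0],[45,7],[47,0]]
[[26,6],[27,7],[43,0],[45,7],[47,0]]
[[26,6],[27,7],[43,0],[45,7],[47,15],[48,0]]
[[16,15],[17,0],[26,6],[27,7],[43,0],[45,7],[47,15],[48,0]]
[[4,13],[16,15],[17,0],[26,6],[27,7],[43,0],[45,7],[47,15],[48,0]]
[[4,13],[16,15],[17,0],[26,6],[27,7],[43,0],[45,7],[46,15],[48,0]]
[[4,13],[16,15],[17,17],[25,0],[26,6],[27,7],[43,0],[45,7],[46,15],[48,0]]
[[4,13],[16,15],[17,17],[25,0],[26,6],[27,7],[43,0],[45,7],[46,15],[48,0]]
[[4,20],[7,13],[16,15],[17,17],[25,0],[26,6],[27,7],[43,0],[45,7],[46,15],[48,0]]
[[0,16],[3,0],[4,20],[7,13],[16,15],[17,17],[25,0],[26,6],[27,7],[43,0],[45,7],[46,15],[48,0]]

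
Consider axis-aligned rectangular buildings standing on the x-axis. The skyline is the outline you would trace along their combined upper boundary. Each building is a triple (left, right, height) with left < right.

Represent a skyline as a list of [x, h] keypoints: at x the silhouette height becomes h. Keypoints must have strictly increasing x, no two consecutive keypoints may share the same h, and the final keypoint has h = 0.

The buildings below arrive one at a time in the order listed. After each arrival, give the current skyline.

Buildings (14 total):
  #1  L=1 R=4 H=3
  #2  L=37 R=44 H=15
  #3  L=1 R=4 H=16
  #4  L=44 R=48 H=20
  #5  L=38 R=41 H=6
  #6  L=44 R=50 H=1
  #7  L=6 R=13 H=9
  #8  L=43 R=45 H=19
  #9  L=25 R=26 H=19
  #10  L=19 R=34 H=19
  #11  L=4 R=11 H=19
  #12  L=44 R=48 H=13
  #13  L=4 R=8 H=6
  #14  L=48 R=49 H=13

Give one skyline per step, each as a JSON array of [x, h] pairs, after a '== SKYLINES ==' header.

== SKYLINES ==
[[1,3],[4,0]]
[[1,3],[4,0],[37,15],[44,0]]
[[1,16],[4,0],[37,15],[44,0]]
[[1,16],[4,0],[37,15],[44,20],[48,0]]
[[1,16],[4,0],[37,15],[44,20],[48,0]]
[[1,16],[4,0],[37,15],[44,20],[48,1],[50,0]]
[[1,16],[4,0],[6,9],[13,0],[37,15],[44,20],[48,1],[50,0]]
[[1,16],[4,0],[6,9],[13,0],[37,15],[43,19],[44,20],[48,1],[50,0]]
[[1,16],[4,0],[6,9],[13,0],[25,19],[26,0],[37,15],[43,19],[44,20],[48,1],[50,0]]
[[1,16],[4,0],[6,9],[13,0],[19,19],[34,0],[37,15],[43,19],[44,20],[48,1],[50,0]]
[[1,16],[4,19],[11,9],[13,0],[19,19],[34,0],[37,15],[43,19],[44,20],[48,1],[50,0]]
[[1,16],[4,19],[11,9],[13,0],[19,19],[34,0],[37,15],[43,19],[44,20],[48,1],[50,0]]
[[1,16],[4,19],[11,9],[13,0],[19,19],[34,0],[37,15],[43,19],[44,20],[48,1],[50,0]]
[[1,16],[4,19],[11,9],[13,0],[19,19],[34,0],[37,15],[43,19],[44,20],[48,13],[49,1],[50,0]]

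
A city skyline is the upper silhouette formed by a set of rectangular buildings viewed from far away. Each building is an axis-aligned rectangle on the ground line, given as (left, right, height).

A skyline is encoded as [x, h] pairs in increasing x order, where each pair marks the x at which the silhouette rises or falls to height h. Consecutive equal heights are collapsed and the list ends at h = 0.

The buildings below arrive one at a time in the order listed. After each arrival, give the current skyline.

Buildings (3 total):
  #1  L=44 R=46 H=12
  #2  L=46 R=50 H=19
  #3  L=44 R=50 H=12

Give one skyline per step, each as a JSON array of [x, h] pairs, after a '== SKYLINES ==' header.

== SKYLINES ==
[[44,12],[46,0]]
[[44,12],[46,19],[50,0]]
[[44,12],[46,19],[50,0]]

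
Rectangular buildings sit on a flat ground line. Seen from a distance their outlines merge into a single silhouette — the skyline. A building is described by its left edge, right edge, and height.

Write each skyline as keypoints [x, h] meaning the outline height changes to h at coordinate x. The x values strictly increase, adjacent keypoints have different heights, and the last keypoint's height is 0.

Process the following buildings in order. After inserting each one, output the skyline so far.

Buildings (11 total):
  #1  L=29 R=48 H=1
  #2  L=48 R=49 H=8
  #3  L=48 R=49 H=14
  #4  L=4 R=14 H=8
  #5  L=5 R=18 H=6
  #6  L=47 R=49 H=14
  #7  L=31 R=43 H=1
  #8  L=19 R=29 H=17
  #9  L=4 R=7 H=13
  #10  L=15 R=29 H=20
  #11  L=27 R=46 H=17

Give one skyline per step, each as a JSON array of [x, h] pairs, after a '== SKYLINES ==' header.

== SKYLINES ==
[[29,1],[48,0]]
[[29,1],[48,8],[49,0]]
[[29,1],[48,14],[49,0]]
[[4,8],[14,0],[29,1],[48,14],[49,0]]
[[4,8],[14,6],[18,0],[29,1],[48,14],[49,0]]
[[4,8],[14,6],[18,0],[29,1],[47,14],[49,0]]
[[4,8],[14,6],[18,0],[29,1],[47,14],[49,0]]
[[4,8],[14,6],[18,0],[19,17],[29,1],[47,14],[49,0]]
[[4,13],[7,8],[14,6],[18,0],[19,17],[29,1],[47,14],[49,0]]
[[4,13],[7,8],[14,6],[15,20],[29,1],[47,14],[49,0]]
[[4,13],[7,8],[14,6],[15,20],[29,17],[46,1],[47,14],[49,0]]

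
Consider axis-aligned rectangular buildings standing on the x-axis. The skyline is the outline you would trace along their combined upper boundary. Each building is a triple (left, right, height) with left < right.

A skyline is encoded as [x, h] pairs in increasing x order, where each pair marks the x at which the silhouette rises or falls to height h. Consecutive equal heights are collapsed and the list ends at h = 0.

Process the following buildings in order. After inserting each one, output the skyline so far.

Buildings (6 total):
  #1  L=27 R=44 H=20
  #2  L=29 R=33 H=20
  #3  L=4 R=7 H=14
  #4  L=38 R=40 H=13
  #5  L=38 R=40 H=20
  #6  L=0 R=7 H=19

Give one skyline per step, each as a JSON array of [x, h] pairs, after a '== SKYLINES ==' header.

== SKYLINES ==
[[27,20],[44,0]]
[[27,20],[44,0]]
[[4,14],[7,0],[27,20],[44,0]]
[[4,14],[7,0],[27,20],[44,0]]
[[4,14],[7,0],[27,20],[44,0]]
[[0,19],[7,0],[27,20],[44,0]]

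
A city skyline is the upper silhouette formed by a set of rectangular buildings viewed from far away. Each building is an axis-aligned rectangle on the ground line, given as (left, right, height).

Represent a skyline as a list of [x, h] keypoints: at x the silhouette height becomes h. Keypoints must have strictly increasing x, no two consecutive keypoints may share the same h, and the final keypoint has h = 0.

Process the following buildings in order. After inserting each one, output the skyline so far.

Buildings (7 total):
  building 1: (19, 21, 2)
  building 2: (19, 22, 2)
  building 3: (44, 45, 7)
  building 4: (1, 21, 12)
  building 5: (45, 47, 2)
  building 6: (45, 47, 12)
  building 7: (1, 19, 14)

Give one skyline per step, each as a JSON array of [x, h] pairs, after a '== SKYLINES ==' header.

== SKYLINES ==
[[19,2],[21,0]]
[[19,2],[22,0]]
[[19,2],[22,0],[44,7],[45,0]]
[[1,12],[21,2],[22,0],[44,7],[45,0]]
[[1,12],[21,2],[22,0],[44,7],[45,2],[47,0]]
[[1,12],[21,2],[22,0],[44,7],[45,12],[47,0]]
[[1,14],[19,12],[21,2],[22,0],[44,7],[45,12],[47,0]]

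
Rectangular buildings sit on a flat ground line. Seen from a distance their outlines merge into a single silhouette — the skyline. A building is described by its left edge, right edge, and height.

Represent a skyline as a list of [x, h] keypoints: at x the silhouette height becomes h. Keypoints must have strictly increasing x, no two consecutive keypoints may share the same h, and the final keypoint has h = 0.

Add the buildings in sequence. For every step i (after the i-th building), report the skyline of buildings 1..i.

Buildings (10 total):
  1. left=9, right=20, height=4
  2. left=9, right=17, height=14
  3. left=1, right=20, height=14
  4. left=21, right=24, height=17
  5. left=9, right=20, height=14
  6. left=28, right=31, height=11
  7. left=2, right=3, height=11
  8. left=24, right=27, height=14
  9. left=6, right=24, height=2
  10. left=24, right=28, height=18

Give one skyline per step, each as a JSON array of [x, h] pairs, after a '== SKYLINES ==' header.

== SKYLINES ==
[[9,4],[20,0]]
[[9,14],[17,4],[20,0]]
[[1,14],[20,0]]
[[1,14],[20,0],[21,17],[24,0]]
[[1,14],[20,0],[21,17],[24,0]]
[[1,14],[20,0],[21,17],[24,0],[28,11],[31,0]]
[[1,14],[20,0],[21,17],[24,0],[28,11],[31,0]]
[[1,14],[20,0],[21,17],[24,14],[27,0],[28,11],[31,0]]
[[1,14],[20,2],[21,17],[24,14],[27,0],[28,11],[31,0]]
[[1,14],[20,2],[21,17],[24,18],[28,11],[31,0]]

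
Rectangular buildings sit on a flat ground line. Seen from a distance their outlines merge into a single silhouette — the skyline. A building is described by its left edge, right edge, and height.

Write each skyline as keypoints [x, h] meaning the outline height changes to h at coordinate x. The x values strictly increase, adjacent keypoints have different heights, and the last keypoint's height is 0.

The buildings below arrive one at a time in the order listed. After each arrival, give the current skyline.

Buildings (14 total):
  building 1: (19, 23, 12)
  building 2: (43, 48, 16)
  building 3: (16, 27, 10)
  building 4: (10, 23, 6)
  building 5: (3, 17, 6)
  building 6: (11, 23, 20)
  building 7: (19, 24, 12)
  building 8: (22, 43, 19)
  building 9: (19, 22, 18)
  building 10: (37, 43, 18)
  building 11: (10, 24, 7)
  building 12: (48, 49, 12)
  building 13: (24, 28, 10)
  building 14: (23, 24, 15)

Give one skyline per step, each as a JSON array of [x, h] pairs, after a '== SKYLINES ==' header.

== SKYLINES ==
[[19,12],[23,0]]
[[19,12],[23,0],[43,16],[48,0]]
[[16,10],[19,12],[23,10],[27,0],[43,16],[48,0]]
[[10,6],[16,10],[19,12],[23,10],[27,0],[43,16],[48,0]]
[[3,6],[16,10],[19,12],[23,10],[27,0],[43,16],[48,0]]
[[3,6],[11,20],[23,10],[27,0],[43,16],[48,0]]
[[3,6],[11,20],[23,12],[24,10],[27,0],[43,16],[48,0]]
[[3,6],[11,20],[23,19],[43,16],[48,0]]
[[3,6],[11,20],[23,19],[43,16],[48,0]]
[[3,6],[11,20],[23,19],[43,16],[48,0]]
[[3,6],[10,7],[11,20],[23,19],[43,16],[48,0]]
[[3,6],[10,7],[11,20],[23,19],[43,16],[48,12],[49,0]]
[[3,6],[10,7],[11,20],[23,19],[43,16],[48,12],[49,0]]
[[3,6],[10,7],[11,20],[23,19],[43,16],[48,12],[49,0]]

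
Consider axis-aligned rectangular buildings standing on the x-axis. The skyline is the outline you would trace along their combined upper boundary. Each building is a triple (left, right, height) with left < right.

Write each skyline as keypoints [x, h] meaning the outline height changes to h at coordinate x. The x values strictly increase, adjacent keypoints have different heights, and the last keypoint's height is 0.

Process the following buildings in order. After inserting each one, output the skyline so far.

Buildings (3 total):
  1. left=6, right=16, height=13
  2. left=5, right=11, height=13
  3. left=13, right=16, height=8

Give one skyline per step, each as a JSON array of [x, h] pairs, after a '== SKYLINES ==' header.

== SKYLINES ==
[[6,13],[16,0]]
[[5,13],[16,0]]
[[5,13],[16,0]]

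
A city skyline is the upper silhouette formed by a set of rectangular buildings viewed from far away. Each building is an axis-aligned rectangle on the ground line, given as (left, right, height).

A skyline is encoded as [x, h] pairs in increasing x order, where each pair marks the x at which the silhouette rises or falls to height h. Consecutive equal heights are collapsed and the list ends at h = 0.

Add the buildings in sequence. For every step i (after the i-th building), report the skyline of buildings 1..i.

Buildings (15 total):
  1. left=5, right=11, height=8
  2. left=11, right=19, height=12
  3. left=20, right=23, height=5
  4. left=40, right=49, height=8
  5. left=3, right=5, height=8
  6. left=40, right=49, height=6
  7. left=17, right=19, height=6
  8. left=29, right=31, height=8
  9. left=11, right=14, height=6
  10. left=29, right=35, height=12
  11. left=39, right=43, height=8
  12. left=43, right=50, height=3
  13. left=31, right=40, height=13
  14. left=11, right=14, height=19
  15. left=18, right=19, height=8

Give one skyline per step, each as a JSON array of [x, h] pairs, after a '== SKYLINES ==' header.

== SKYLINES ==
[[5,8],[11,0]]
[[5,8],[11,12],[19,0]]
[[5,8],[11,12],[19,0],[20,5],[23,0]]
[[5,8],[11,12],[19,0],[20,5],[23,0],[40,8],[49,0]]
[[3,8],[11,12],[19,0],[20,5],[23,0],[40,8],[49,0]]
[[3,8],[11,12],[19,0],[20,5],[23,0],[40,8],[49,0]]
[[3,8],[11,12],[19,0],[20,5],[23,0],[40,8],[49,0]]
[[3,8],[11,12],[19,0],[20,5],[23,0],[29,8],[31,0],[40,8],[49,0]]
[[3,8],[11,12],[19,0],[20,5],[23,0],[29,8],[31,0],[40,8],[49,0]]
[[3,8],[11,12],[19,0],[20,5],[23,0],[29,12],[35,0],[40,8],[49,0]]
[[3,8],[11,12],[19,0],[20,5],[23,0],[29,12],[35,0],[39,8],[49,0]]
[[3,8],[11,12],[19,0],[20,5],[23,0],[29,12],[35,0],[39,8],[49,3],[50,0]]
[[3,8],[11,12],[19,0],[20,5],[23,0],[29,12],[31,13],[40,8],[49,3],[50,0]]
[[3,8],[11,19],[14,12],[19,0],[20,5],[23,0],[29,12],[31,13],[40,8],[49,3],[50,0]]
[[3,8],[11,19],[14,12],[19,0],[20,5],[23,0],[29,12],[31,13],[40,8],[49,3],[50,0]]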